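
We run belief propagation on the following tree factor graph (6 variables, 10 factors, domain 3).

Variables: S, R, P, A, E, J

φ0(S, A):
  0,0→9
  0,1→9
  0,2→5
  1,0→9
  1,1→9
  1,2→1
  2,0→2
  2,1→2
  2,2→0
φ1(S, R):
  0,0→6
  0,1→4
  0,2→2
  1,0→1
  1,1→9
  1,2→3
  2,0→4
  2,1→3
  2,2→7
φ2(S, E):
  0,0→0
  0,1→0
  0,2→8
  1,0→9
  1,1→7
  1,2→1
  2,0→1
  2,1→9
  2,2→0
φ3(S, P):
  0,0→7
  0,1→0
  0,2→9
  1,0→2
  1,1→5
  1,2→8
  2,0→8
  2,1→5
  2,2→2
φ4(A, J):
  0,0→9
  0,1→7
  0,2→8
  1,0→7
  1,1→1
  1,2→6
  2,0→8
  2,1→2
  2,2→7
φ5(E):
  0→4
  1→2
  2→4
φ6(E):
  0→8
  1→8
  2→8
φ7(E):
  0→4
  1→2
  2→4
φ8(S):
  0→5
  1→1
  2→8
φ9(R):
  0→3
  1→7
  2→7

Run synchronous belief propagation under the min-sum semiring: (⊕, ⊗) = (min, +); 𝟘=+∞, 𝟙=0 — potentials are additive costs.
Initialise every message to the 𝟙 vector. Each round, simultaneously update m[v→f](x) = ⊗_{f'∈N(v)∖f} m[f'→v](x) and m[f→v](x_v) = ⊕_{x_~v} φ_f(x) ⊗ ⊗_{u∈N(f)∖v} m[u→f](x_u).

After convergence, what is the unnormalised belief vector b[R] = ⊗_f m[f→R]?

init: all messages = 𝟙 over 3 values
r1 m[φ0→S] = [5, 1, 0]
r1 m[φ0→A] = [2, 2, 0]
r1 m[φ1→S] = [2, 1, 3]
r1 m[φ1→R] = [1, 3, 2]
r1 m[φ2→S] = [0, 1, 0]
r1 m[φ2→E] = [0, 0, 0]
r1 m[φ3→S] = [0, 2, 2]
r1 m[φ3→P] = [2, 0, 2]
r1 m[φ4→A] = [7, 1, 2]
r1 m[φ4→J] = [7, 1, 6]
r1 m[φ5→E] = [4, 2, 4]
r1 m[φ6→E] = [8, 8, 8]
r1 m[φ7→E] = [4, 2, 4]
r1 m[φ8→S] = [5, 1, 8]
r1 m[φ9→R] = [3, 7, 7]
r1 m[S→φ0] = [0, 0, 0]
r1 m[S→φ1] = [0, 0, 0]
r1 m[S→φ2] = [0, 0, 0]
r1 m[S→φ3] = [0, 0, 0]
r1 m[S→φ8] = [0, 0, 0]
r1 m[R→φ1] = [0, 0, 0]
r1 m[R→φ9] = [0, 0, 0]
r1 m[P→φ3] = [0, 0, 0]
r1 m[A→φ0] = [0, 0, 0]
r1 m[A→φ4] = [0, 0, 0]
r1 m[E→φ2] = [0, 0, 0]
r1 m[E→φ5] = [0, 0, 0]
r1 m[E→φ6] = [0, 0, 0]
r1 m[E→φ7] = [0, 0, 0]
r1 m[J→φ4] = [0, 0, 0]
r2 m[φ0→S] = [5, 1, 0]
r2 m[φ0→A] = [2, 2, 0]
r2 m[φ1→S] = [2, 1, 3]
r2 m[φ1→R] = [1, 3, 2]
r2 m[φ2→S] = [0, 1, 0]
r2 m[φ2→E] = [0, 0, 0]
r2 m[φ3→S] = [0, 2, 2]
r2 m[φ3→P] = [2, 0, 2]
r2 m[φ4→A] = [7, 1, 2]
r2 m[φ4→J] = [7, 1, 6]
r2 m[φ5→E] = [4, 2, 4]
r2 m[φ6→E] = [8, 8, 8]
r2 m[φ7→E] = [4, 2, 4]
r2 m[φ8→S] = [5, 1, 8]
r2 m[φ9→R] = [3, 7, 7]
r2 m[S→φ0] = [7, 5, 13]
r2 m[S→φ1] = [10, 5, 10]
r2 m[S→φ2] = [12, 5, 13]
r2 m[S→φ3] = [12, 4, 11]
r2 m[S→φ8] = [7, 5, 5]
r2 m[R→φ1] = [3, 7, 7]
r2 m[R→φ9] = [1, 3, 2]
r2 m[P→φ3] = [0, 0, 0]
r2 m[A→φ0] = [7, 1, 2]
r2 m[A→φ4] = [2, 2, 0]
r2 m[E→φ2] = [16, 12, 16]
r2 m[E→φ5] = [12, 10, 12]
r2 m[E→φ6] = [8, 4, 8]
r2 m[E→φ7] = [12, 10, 12]
r2 m[J→φ4] = [0, 0, 0]
r3 m[φ0→S] = [7, 3, 2]
r3 m[φ0→A] = [14, 14, 6]
r3 m[φ1→S] = [9, 4, 7]
r3 m[φ1→R] = [6, 13, 8]
r3 m[φ2→S] = [12, 17, 16]
r3 m[φ2→E] = [12, 12, 6]
r3 m[φ3→S] = [0, 2, 2]
r3 m[φ3→P] = [6, 9, 12]
r3 m[φ4→A] = [7, 1, 2]
r3 m[φ4→J] = [8, 2, 7]
r3 m[φ5→E] = [4, 2, 4]
r3 m[φ6→E] = [8, 8, 8]
r3 m[φ7→E] = [4, 2, 4]
r3 m[φ8→S] = [5, 1, 8]
r3 m[φ9→R] = [3, 7, 7]
r3 m[S→φ0] = [7, 5, 13]
r3 m[S→φ1] = [10, 5, 10]
r3 m[S→φ2] = [12, 5, 13]
r3 m[S→φ3] = [12, 4, 11]
r3 m[S→φ8] = [7, 5, 5]
r3 m[R→φ1] = [3, 7, 7]
r3 m[R→φ9] = [1, 3, 2]
r3 m[P→φ3] = [0, 0, 0]
r3 m[A→φ0] = [7, 1, 2]
r3 m[A→φ4] = [2, 2, 0]
r3 m[E→φ2] = [16, 12, 16]
r3 m[E→φ5] = [12, 10, 12]
r3 m[E→φ6] = [8, 4, 8]
r3 m[E→φ7] = [12, 10, 12]
r3 m[J→φ4] = [0, 0, 0]
r4 m[φ0→S] = [7, 3, 2]
r4 m[φ0→A] = [14, 14, 6]
r4 m[φ1→S] = [9, 4, 7]
r4 m[φ1→R] = [6, 13, 8]
r4 m[φ2→S] = [12, 17, 16]
r4 m[φ2→E] = [12, 12, 6]
r4 m[φ3→S] = [0, 2, 2]
r4 m[φ3→P] = [6, 9, 12]
r4 m[φ4→A] = [7, 1, 2]
r4 m[φ4→J] = [8, 2, 7]
r4 m[φ5→E] = [4, 2, 4]
r4 m[φ6→E] = [8, 8, 8]
r4 m[φ7→E] = [4, 2, 4]
r4 m[φ8→S] = [5, 1, 8]
r4 m[φ9→R] = [3, 7, 7]
r4 m[S→φ0] = [26, 24, 33]
r4 m[S→φ1] = [24, 23, 28]
r4 m[S→φ2] = [21, 10, 19]
r4 m[S→φ3] = [33, 25, 33]
r4 m[S→φ8] = [28, 26, 27]
r4 m[R→φ1] = [3, 7, 7]
r4 m[R→φ9] = [6, 13, 8]
r4 m[P→φ3] = [0, 0, 0]
r4 m[A→φ0] = [7, 1, 2]
r4 m[A→φ4] = [14, 14, 6]
r4 m[E→φ2] = [16, 12, 16]
r4 m[E→φ5] = [24, 22, 18]
r4 m[E→φ6] = [20, 16, 14]
r4 m[E→φ7] = [24, 22, 18]
r4 m[J→φ4] = [0, 0, 0]
r5 m[φ0→S] = [7, 3, 2]
r5 m[φ0→A] = [33, 33, 25]
r5 m[φ1→S] = [9, 4, 7]
r5 m[φ1→R] = [24, 28, 26]
r5 m[φ2→S] = [12, 17, 16]
r5 m[φ2→E] = [19, 17, 11]
r5 m[φ3→S] = [0, 2, 2]
r5 m[φ3→P] = [27, 30, 33]
r5 m[φ4→A] = [7, 1, 2]
r5 m[φ4→J] = [14, 8, 13]
r5 m[φ5→E] = [4, 2, 4]
r5 m[φ6→E] = [8, 8, 8]
r5 m[φ7→E] = [4, 2, 4]
r5 m[φ8→S] = [5, 1, 8]
r5 m[φ9→R] = [3, 7, 7]
r5 m[S→φ0] = [26, 24, 33]
r5 m[S→φ1] = [24, 23, 28]
r5 m[S→φ2] = [21, 10, 19]
r5 m[S→φ3] = [33, 25, 33]
r5 m[S→φ8] = [28, 26, 27]
r5 m[R→φ1] = [3, 7, 7]
r5 m[R→φ9] = [6, 13, 8]
r5 m[P→φ3] = [0, 0, 0]
r5 m[A→φ0] = [7, 1, 2]
r5 m[A→φ4] = [14, 14, 6]
r5 m[E→φ2] = [16, 12, 16]
r5 m[E→φ5] = [24, 22, 18]
r5 m[E→φ6] = [20, 16, 14]
r5 m[E→φ7] = [24, 22, 18]
r5 m[J→φ4] = [0, 0, 0]
r6 m[φ0→S] = [7, 3, 2]
r6 m[φ0→A] = [33, 33, 25]
r6 m[φ1→S] = [9, 4, 7]
r6 m[φ1→R] = [24, 28, 26]
r6 m[φ2→S] = [12, 17, 16]
r6 m[φ2→E] = [19, 17, 11]
r6 m[φ3→S] = [0, 2, 2]
r6 m[φ3→P] = [27, 30, 33]
r6 m[φ4→A] = [7, 1, 2]
r6 m[φ4→J] = [14, 8, 13]
r6 m[φ5→E] = [4, 2, 4]
r6 m[φ6→E] = [8, 8, 8]
r6 m[φ7→E] = [4, 2, 4]
r6 m[φ8→S] = [5, 1, 8]
r6 m[φ9→R] = [3, 7, 7]
r6 m[S→φ0] = [26, 24, 33]
r6 m[S→φ1] = [24, 23, 28]
r6 m[S→φ2] = [21, 10, 19]
r6 m[S→φ3] = [33, 25, 33]
r6 m[S→φ8] = [28, 26, 27]
r6 m[R→φ1] = [3, 7, 7]
r6 m[R→φ9] = [24, 28, 26]
r6 m[P→φ3] = [0, 0, 0]
r6 m[A→φ0] = [7, 1, 2]
r6 m[A→φ4] = [33, 33, 25]
r6 m[E→φ2] = [16, 12, 16]
r6 m[E→φ5] = [31, 27, 23]
r6 m[E→φ6] = [27, 21, 19]
r6 m[E→φ7] = [31, 27, 23]
r6 m[J→φ4] = [0, 0, 0]
r7 m[φ0→S] = [7, 3, 2]
r7 m[φ0→A] = [33, 33, 25]
r7 m[φ1→S] = [9, 4, 7]
r7 m[φ1→R] = [24, 28, 26]
r7 m[φ2→S] = [12, 17, 16]
r7 m[φ2→E] = [19, 17, 11]
r7 m[φ3→S] = [0, 2, 2]
r7 m[φ3→P] = [27, 30, 33]
r7 m[φ4→A] = [7, 1, 2]
r7 m[φ4→J] = [33, 27, 32]
r7 m[φ5→E] = [4, 2, 4]
r7 m[φ6→E] = [8, 8, 8]
r7 m[φ7→E] = [4, 2, 4]
r7 m[φ8→S] = [5, 1, 8]
r7 m[φ9→R] = [3, 7, 7]
r7 m[S→φ0] = [26, 24, 33]
r7 m[S→φ1] = [24, 23, 28]
r7 m[S→φ2] = [21, 10, 19]
r7 m[S→φ3] = [33, 25, 33]
r7 m[S→φ8] = [28, 26, 27]
r7 m[R→φ1] = [3, 7, 7]
r7 m[R→φ9] = [24, 28, 26]
r7 m[P→φ3] = [0, 0, 0]
r7 m[A→φ0] = [7, 1, 2]
r7 m[A→φ4] = [33, 33, 25]
r7 m[E→φ2] = [16, 12, 16]
r7 m[E→φ5] = [31, 27, 23]
r7 m[E→φ6] = [27, 21, 19]
r7 m[E→φ7] = [31, 27, 23]
r7 m[J→φ4] = [0, 0, 0]
r8 m[φ0→S] = [7, 3, 2]
r8 m[φ0→A] = [33, 33, 25]
r8 m[φ1→S] = [9, 4, 7]
r8 m[φ1→R] = [24, 28, 26]
r8 m[φ2→S] = [12, 17, 16]
r8 m[φ2→E] = [19, 17, 11]
r8 m[φ3→S] = [0, 2, 2]
r8 m[φ3→P] = [27, 30, 33]
r8 m[φ4→A] = [7, 1, 2]
r8 m[φ4→J] = [33, 27, 32]
r8 m[φ5→E] = [4, 2, 4]
r8 m[φ6→E] = [8, 8, 8]
r8 m[φ7→E] = [4, 2, 4]
r8 m[φ8→S] = [5, 1, 8]
r8 m[φ9→R] = [3, 7, 7]
r8 m[S→φ0] = [26, 24, 33]
r8 m[S→φ1] = [24, 23, 28]
r8 m[S→φ2] = [21, 10, 19]
r8 m[S→φ3] = [33, 25, 33]
r8 m[S→φ8] = [28, 26, 27]
r8 m[R→φ1] = [3, 7, 7]
r8 m[R→φ9] = [24, 28, 26]
r8 m[P→φ3] = [0, 0, 0]
r8 m[A→φ0] = [7, 1, 2]
r8 m[A→φ4] = [33, 33, 25]
r8 m[E→φ2] = [16, 12, 16]
r8 m[E→φ5] = [31, 27, 23]
r8 m[E→φ6] = [27, 21, 19]
r8 m[E→φ7] = [31, 27, 23]
r8 m[J→φ4] = [0, 0, 0]
fixed point reached at round 8
b[R] = ⊗ incoming = [27, 35, 33]

b[R] = [27, 35, 33]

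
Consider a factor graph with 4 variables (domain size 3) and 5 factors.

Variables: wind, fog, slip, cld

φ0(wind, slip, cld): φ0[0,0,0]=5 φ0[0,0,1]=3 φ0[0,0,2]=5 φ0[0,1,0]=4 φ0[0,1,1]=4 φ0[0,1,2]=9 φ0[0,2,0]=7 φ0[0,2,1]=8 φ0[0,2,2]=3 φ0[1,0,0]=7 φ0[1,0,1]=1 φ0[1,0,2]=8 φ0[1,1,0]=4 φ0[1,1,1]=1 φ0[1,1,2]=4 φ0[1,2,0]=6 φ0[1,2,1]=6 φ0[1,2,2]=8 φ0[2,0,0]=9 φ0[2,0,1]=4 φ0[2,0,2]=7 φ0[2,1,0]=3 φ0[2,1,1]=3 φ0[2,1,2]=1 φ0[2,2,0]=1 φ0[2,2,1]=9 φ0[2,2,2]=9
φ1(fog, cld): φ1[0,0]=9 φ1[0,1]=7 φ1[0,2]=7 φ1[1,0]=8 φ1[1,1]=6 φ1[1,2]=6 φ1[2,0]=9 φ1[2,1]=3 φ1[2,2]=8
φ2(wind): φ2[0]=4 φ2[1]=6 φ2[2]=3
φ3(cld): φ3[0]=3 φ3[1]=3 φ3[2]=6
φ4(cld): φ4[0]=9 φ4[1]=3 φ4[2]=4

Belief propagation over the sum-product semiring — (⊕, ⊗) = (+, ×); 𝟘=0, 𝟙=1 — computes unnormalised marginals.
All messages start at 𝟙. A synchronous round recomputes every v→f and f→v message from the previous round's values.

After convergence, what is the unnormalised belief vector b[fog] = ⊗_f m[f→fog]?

b[fog] = [99795, 87120, 99915]

init: all messages = 𝟙 over 3 values
r1 m[φ0→wind] = [48, 45, 46]
r1 m[φ0→slip] = [49, 33, 57]
r1 m[φ0→cld] = [46, 39, 54]
r1 m[φ1→fog] = [23, 20, 20]
r1 m[φ1→cld] = [26, 16, 21]
r1 m[φ2→wind] = [4, 6, 3]
r1 m[φ3→cld] = [3, 3, 6]
r1 m[φ4→cld] = [9, 3, 4]
r1 m[wind→φ0] = [1, 1, 1]
r1 m[wind→φ2] = [1, 1, 1]
r1 m[fog→φ1] = [1, 1, 1]
r1 m[slip→φ0] = [1, 1, 1]
r1 m[cld→φ0] = [1, 1, 1]
r1 m[cld→φ1] = [1, 1, 1]
r1 m[cld→φ3] = [1, 1, 1]
r1 m[cld→φ4] = [1, 1, 1]
r2 m[φ0→wind] = [48, 45, 46]
r2 m[φ0→slip] = [49, 33, 57]
r2 m[φ0→cld] = [46, 39, 54]
r2 m[φ1→fog] = [23, 20, 20]
r2 m[φ1→cld] = [26, 16, 21]
r2 m[φ2→wind] = [4, 6, 3]
r2 m[φ3→cld] = [3, 3, 6]
r2 m[φ4→cld] = [9, 3, 4]
r2 m[wind→φ0] = [4, 6, 3]
r2 m[wind→φ2] = [48, 45, 46]
r2 m[fog→φ1] = [1, 1, 1]
r2 m[slip→φ0] = [1, 1, 1]
r2 m[cld→φ0] = [702, 144, 504]
r2 m[cld→φ1] = [1242, 351, 1296]
r2 m[cld→φ3] = [10764, 1872, 4536]
r2 m[cld→φ4] = [3588, 1872, 6804]
r3 m[φ0→wind] = [21960, 23166, 19998]
r3 m[φ0→slip] = [111654, 70614, 104562]
r3 m[φ0→cld] = [205, 156, 239]
r3 m[φ1→fog] = [22707, 19818, 22599]
r3 m[φ1→cld] = [26, 16, 21]
r3 m[φ2→wind] = [4, 6, 3]
r3 m[φ3→cld] = [3, 3, 6]
r3 m[φ4→cld] = [9, 3, 4]
r3 m[wind→φ0] = [4, 6, 3]
r3 m[wind→φ2] = [48, 45, 46]
r3 m[fog→φ1] = [1, 1, 1]
r3 m[slip→φ0] = [1, 1, 1]
r3 m[cld→φ0] = [702, 144, 504]
r3 m[cld→φ1] = [1242, 351, 1296]
r3 m[cld→φ3] = [10764, 1872, 4536]
r3 m[cld→φ4] = [3588, 1872, 6804]
r4 m[φ0→wind] = [21960, 23166, 19998]
r4 m[φ0→slip] = [111654, 70614, 104562]
r4 m[φ0→cld] = [205, 156, 239]
r4 m[φ1→fog] = [22707, 19818, 22599]
r4 m[φ1→cld] = [26, 16, 21]
r4 m[φ2→wind] = [4, 6, 3]
r4 m[φ3→cld] = [3, 3, 6]
r4 m[φ4→cld] = [9, 3, 4]
r4 m[wind→φ0] = [4, 6, 3]
r4 m[wind→φ2] = [21960, 23166, 19998]
r4 m[fog→φ1] = [1, 1, 1]
r4 m[slip→φ0] = [1, 1, 1]
r4 m[cld→φ0] = [702, 144, 504]
r4 m[cld→φ1] = [5535, 1404, 5736]
r4 m[cld→φ3] = [47970, 7488, 20076]
r4 m[cld→φ4] = [15990, 7488, 30114]
r5 m[φ0→wind] = [21960, 23166, 19998]
r5 m[φ0→slip] = [111654, 70614, 104562]
r5 m[φ0→cld] = [205, 156, 239]
r5 m[φ1→fog] = [99795, 87120, 99915]
r5 m[φ1→cld] = [26, 16, 21]
r5 m[φ2→wind] = [4, 6, 3]
r5 m[φ3→cld] = [3, 3, 6]
r5 m[φ4→cld] = [9, 3, 4]
r5 m[wind→φ0] = [4, 6, 3]
r5 m[wind→φ2] = [21960, 23166, 19998]
r5 m[fog→φ1] = [1, 1, 1]
r5 m[slip→φ0] = [1, 1, 1]
r5 m[cld→φ0] = [702, 144, 504]
r5 m[cld→φ1] = [5535, 1404, 5736]
r5 m[cld→φ3] = [47970, 7488, 20076]
r5 m[cld→φ4] = [15990, 7488, 30114]
r6 m[φ0→wind] = [21960, 23166, 19998]
r6 m[φ0→slip] = [111654, 70614, 104562]
r6 m[φ0→cld] = [205, 156, 239]
r6 m[φ1→fog] = [99795, 87120, 99915]
r6 m[φ1→cld] = [26, 16, 21]
r6 m[φ2→wind] = [4, 6, 3]
r6 m[φ3→cld] = [3, 3, 6]
r6 m[φ4→cld] = [9, 3, 4]
r6 m[wind→φ0] = [4, 6, 3]
r6 m[wind→φ2] = [21960, 23166, 19998]
r6 m[fog→φ1] = [1, 1, 1]
r6 m[slip→φ0] = [1, 1, 1]
r6 m[cld→φ0] = [702, 144, 504]
r6 m[cld→φ1] = [5535, 1404, 5736]
r6 m[cld→φ3] = [47970, 7488, 20076]
r6 m[cld→φ4] = [15990, 7488, 30114]
fixed point reached at round 6
b[fog] = ⊗ incoming = [99795, 87120, 99915]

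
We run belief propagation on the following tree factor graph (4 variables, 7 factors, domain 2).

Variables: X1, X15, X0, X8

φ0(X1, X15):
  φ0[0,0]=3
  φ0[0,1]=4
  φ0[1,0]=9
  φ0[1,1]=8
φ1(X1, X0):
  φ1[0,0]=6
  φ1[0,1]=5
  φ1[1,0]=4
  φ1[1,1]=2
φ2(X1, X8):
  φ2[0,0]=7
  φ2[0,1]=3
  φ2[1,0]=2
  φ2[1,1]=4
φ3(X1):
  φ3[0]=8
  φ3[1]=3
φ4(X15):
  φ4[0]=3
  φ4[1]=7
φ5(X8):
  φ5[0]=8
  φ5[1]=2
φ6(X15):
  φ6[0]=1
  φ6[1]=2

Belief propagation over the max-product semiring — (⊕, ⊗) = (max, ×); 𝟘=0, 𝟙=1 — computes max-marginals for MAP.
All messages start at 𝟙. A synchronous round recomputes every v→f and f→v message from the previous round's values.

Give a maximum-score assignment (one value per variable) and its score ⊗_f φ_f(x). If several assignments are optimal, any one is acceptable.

assignment: (X1=0, X15=1, X0=0, X8=0); score = 150528

init: all messages = 𝟙 over 2 values
r1 m[φ0→X1] = [4, 9]
r1 m[φ0→X15] = [9, 8]
r1 m[φ1→X1] = [6, 4]
r1 m[φ1→X0] = [6, 5]
r1 m[φ2→X1] = [7, 4]
r1 m[φ2→X8] = [7, 4]
r1 m[φ3→X1] = [8, 3]
r1 m[φ4→X15] = [3, 7]
r1 m[φ5→X8] = [8, 2]
r1 m[φ6→X15] = [1, 2]
r1 m[X1→φ0] = [1, 1]
r1 m[X1→φ1] = [1, 1]
r1 m[X1→φ2] = [1, 1]
r1 m[X1→φ3] = [1, 1]
r1 m[X15→φ0] = [1, 1]
r1 m[X15→φ4] = [1, 1]
r1 m[X15→φ6] = [1, 1]
r1 m[X0→φ1] = [1, 1]
r1 m[X8→φ2] = [1, 1]
r1 m[X8→φ5] = [1, 1]
r2 m[φ0→X1] = [4, 9]
r2 m[φ0→X15] = [9, 8]
r2 m[φ1→X1] = [6, 4]
r2 m[φ1→X0] = [6, 5]
r2 m[φ2→X1] = [7, 4]
r2 m[φ2→X8] = [7, 4]
r2 m[φ3→X1] = [8, 3]
r2 m[φ4→X15] = [3, 7]
r2 m[φ5→X8] = [8, 2]
r2 m[φ6→X15] = [1, 2]
r2 m[X1→φ0] = [336, 48]
r2 m[X1→φ1] = [224, 108]
r2 m[X1→φ2] = [192, 108]
r2 m[X1→φ3] = [168, 144]
r2 m[X15→φ0] = [3, 14]
r2 m[X15→φ4] = [9, 16]
r2 m[X15→φ6] = [27, 56]
r2 m[X0→φ1] = [1, 1]
r2 m[X8→φ2] = [8, 2]
r2 m[X8→φ5] = [7, 4]
r3 m[φ0→X1] = [56, 112]
r3 m[φ0→X15] = [1008, 1344]
r3 m[φ1→X1] = [6, 4]
r3 m[φ1→X0] = [1344, 1120]
r3 m[φ2→X1] = [56, 16]
r3 m[φ2→X8] = [1344, 576]
r3 m[φ3→X1] = [8, 3]
r3 m[φ4→X15] = [3, 7]
r3 m[φ5→X8] = [8, 2]
r3 m[φ6→X15] = [1, 2]
r3 m[X1→φ0] = [336, 48]
r3 m[X1→φ1] = [224, 108]
r3 m[X1→φ2] = [192, 108]
r3 m[X1→φ3] = [168, 144]
r3 m[X15→φ0] = [3, 14]
r3 m[X15→φ4] = [9, 16]
r3 m[X15→φ6] = [27, 56]
r3 m[X0→φ1] = [1, 1]
r3 m[X8→φ2] = [8, 2]
r3 m[X8→φ5] = [7, 4]
r4 m[φ0→X1] = [56, 112]
r4 m[φ0→X15] = [1008, 1344]
r4 m[φ1→X1] = [6, 4]
r4 m[φ1→X0] = [1344, 1120]
r4 m[φ2→X1] = [56, 16]
r4 m[φ2→X8] = [1344, 576]
r4 m[φ3→X1] = [8, 3]
r4 m[φ4→X15] = [3, 7]
r4 m[φ5→X8] = [8, 2]
r4 m[φ6→X15] = [1, 2]
r4 m[X1→φ0] = [2688, 192]
r4 m[X1→φ1] = [25088, 5376]
r4 m[X1→φ2] = [2688, 1344]
r4 m[X1→φ3] = [18816, 7168]
r4 m[X15→φ0] = [3, 14]
r4 m[X15→φ4] = [1008, 2688]
r4 m[X15→φ6] = [3024, 9408]
r4 m[X0→φ1] = [1, 1]
r4 m[X8→φ2] = [8, 2]
r4 m[X8→φ5] = [1344, 576]
r5 m[φ0→X1] = [56, 112]
r5 m[φ0→X15] = [8064, 10752]
r5 m[φ1→X1] = [6, 4]
r5 m[φ1→X0] = [150528, 125440]
r5 m[φ2→X1] = [56, 16]
r5 m[φ2→X8] = [18816, 8064]
r5 m[φ3→X1] = [8, 3]
r5 m[φ4→X15] = [3, 7]
r5 m[φ5→X8] = [8, 2]
r5 m[φ6→X15] = [1, 2]
r5 m[X1→φ0] = [2688, 192]
r5 m[X1→φ1] = [25088, 5376]
r5 m[X1→φ2] = [2688, 1344]
r5 m[X1→φ3] = [18816, 7168]
r5 m[X15→φ0] = [3, 14]
r5 m[X15→φ4] = [1008, 2688]
r5 m[X15→φ6] = [3024, 9408]
r5 m[X0→φ1] = [1, 1]
r5 m[X8→φ2] = [8, 2]
r5 m[X8→φ5] = [1344, 576]
r6 m[φ0→X1] = [56, 112]
r6 m[φ0→X15] = [8064, 10752]
r6 m[φ1→X1] = [6, 4]
r6 m[φ1→X0] = [150528, 125440]
r6 m[φ2→X1] = [56, 16]
r6 m[φ2→X8] = [18816, 8064]
r6 m[φ3→X1] = [8, 3]
r6 m[φ4→X15] = [3, 7]
r6 m[φ5→X8] = [8, 2]
r6 m[φ6→X15] = [1, 2]
r6 m[X1→φ0] = [2688, 192]
r6 m[X1→φ1] = [25088, 5376]
r6 m[X1→φ2] = [2688, 1344]
r6 m[X1→φ3] = [18816, 7168]
r6 m[X15→φ0] = [3, 14]
r6 m[X15→φ4] = [8064, 21504]
r6 m[X15→φ6] = [24192, 75264]
r6 m[X0→φ1] = [1, 1]
r6 m[X8→φ2] = [8, 2]
r6 m[X8→φ5] = [18816, 8064]
r7 m[φ0→X1] = [56, 112]
r7 m[φ0→X15] = [8064, 10752]
r7 m[φ1→X1] = [6, 4]
r7 m[φ1→X0] = [150528, 125440]
r7 m[φ2→X1] = [56, 16]
r7 m[φ2→X8] = [18816, 8064]
r7 m[φ3→X1] = [8, 3]
r7 m[φ4→X15] = [3, 7]
r7 m[φ5→X8] = [8, 2]
r7 m[φ6→X15] = [1, 2]
r7 m[X1→φ0] = [2688, 192]
r7 m[X1→φ1] = [25088, 5376]
r7 m[X1→φ2] = [2688, 1344]
r7 m[X1→φ3] = [18816, 7168]
r7 m[X15→φ0] = [3, 14]
r7 m[X15→φ4] = [8064, 21504]
r7 m[X15→φ6] = [24192, 75264]
r7 m[X0→φ1] = [1, 1]
r7 m[X8→φ2] = [8, 2]
r7 m[X8→φ5] = [18816, 8064]
fixed point reached at round 7
traceback from X1: (X1=0, X15=1, X0=0, X8=0), score=150528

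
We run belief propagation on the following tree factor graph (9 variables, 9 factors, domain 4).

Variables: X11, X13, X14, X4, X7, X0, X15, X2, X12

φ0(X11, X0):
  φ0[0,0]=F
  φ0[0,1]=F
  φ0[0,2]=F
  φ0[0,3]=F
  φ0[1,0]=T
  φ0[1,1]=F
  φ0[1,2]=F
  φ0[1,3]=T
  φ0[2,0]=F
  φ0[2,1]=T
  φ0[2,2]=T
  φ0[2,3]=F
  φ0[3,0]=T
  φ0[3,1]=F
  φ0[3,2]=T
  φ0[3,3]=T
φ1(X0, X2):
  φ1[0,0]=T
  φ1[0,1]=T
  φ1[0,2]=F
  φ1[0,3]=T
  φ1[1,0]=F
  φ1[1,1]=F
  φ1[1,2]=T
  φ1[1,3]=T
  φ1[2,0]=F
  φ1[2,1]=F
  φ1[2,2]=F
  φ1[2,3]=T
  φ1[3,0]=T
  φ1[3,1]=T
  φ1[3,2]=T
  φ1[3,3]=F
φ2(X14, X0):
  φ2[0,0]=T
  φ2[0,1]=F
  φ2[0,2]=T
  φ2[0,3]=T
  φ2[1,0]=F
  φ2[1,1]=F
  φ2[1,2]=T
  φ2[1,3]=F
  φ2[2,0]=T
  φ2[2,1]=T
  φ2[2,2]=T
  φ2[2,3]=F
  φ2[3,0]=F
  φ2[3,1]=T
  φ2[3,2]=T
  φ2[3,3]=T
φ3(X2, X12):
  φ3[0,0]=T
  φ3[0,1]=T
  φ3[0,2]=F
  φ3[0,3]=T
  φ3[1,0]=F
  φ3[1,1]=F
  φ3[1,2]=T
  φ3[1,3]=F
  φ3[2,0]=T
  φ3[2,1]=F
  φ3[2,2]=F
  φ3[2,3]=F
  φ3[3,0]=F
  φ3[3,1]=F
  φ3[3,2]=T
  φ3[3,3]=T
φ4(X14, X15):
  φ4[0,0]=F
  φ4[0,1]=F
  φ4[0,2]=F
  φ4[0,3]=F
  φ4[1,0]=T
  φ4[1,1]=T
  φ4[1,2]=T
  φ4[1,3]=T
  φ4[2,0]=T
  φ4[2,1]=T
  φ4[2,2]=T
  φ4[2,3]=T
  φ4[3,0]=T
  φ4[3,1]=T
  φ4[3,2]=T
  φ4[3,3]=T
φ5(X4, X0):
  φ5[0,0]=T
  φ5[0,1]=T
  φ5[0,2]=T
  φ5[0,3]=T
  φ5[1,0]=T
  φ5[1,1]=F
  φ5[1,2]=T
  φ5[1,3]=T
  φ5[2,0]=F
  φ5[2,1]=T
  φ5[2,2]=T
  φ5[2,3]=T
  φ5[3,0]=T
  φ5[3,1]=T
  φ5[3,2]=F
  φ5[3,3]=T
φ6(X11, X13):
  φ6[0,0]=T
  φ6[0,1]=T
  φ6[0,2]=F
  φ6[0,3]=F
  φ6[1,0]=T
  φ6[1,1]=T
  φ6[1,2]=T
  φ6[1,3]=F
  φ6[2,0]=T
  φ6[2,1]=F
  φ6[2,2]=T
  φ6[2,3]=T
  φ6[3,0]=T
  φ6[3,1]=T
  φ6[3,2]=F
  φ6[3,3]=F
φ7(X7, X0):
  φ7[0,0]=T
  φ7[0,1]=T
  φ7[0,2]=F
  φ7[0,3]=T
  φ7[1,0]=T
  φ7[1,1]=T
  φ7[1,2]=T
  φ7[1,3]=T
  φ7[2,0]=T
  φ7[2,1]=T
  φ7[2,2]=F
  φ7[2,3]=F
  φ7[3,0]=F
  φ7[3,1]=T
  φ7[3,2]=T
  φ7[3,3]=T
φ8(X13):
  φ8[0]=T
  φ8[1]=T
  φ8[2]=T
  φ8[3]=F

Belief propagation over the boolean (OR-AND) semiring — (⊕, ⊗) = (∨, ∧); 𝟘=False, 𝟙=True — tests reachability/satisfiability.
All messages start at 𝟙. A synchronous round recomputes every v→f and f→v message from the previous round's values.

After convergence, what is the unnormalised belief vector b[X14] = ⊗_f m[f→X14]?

b[X14] = [F, T, T, T]

init: all messages = 𝟙 over 4 values
r1 m[φ0→X11] = [F, T, T, T]
r1 m[φ0→X0] = [T, T, T, T]
r1 m[φ1→X0] = [T, T, T, T]
r1 m[φ1→X2] = [T, T, T, T]
r1 m[φ2→X14] = [T, T, T, T]
r1 m[φ2→X0] = [T, T, T, T]
r1 m[φ3→X2] = [T, T, T, T]
r1 m[φ3→X12] = [T, T, T, T]
r1 m[φ4→X14] = [F, T, T, T]
r1 m[φ4→X15] = [T, T, T, T]
r1 m[φ5→X4] = [T, T, T, T]
r1 m[φ5→X0] = [T, T, T, T]
r1 m[φ6→X11] = [T, T, T, T]
r1 m[φ6→X13] = [T, T, T, T]
r1 m[φ7→X7] = [T, T, T, T]
r1 m[φ7→X0] = [T, T, T, T]
r1 m[φ8→X13] = [T, T, T, F]
r1 m[X11→φ0] = [T, T, T, T]
r1 m[X11→φ6] = [T, T, T, T]
r1 m[X13→φ6] = [T, T, T, T]
r1 m[X13→φ8] = [T, T, T, T]
r1 m[X14→φ2] = [T, T, T, T]
r1 m[X14→φ4] = [T, T, T, T]
r1 m[X4→φ5] = [T, T, T, T]
r1 m[X7→φ7] = [T, T, T, T]
r1 m[X0→φ0] = [T, T, T, T]
r1 m[X0→φ1] = [T, T, T, T]
r1 m[X0→φ2] = [T, T, T, T]
r1 m[X0→φ5] = [T, T, T, T]
r1 m[X0→φ7] = [T, T, T, T]
r1 m[X15→φ4] = [T, T, T, T]
r1 m[X2→φ1] = [T, T, T, T]
r1 m[X2→φ3] = [T, T, T, T]
r1 m[X12→φ3] = [T, T, T, T]
r2 m[φ0→X11] = [F, T, T, T]
r2 m[φ0→X0] = [T, T, T, T]
r2 m[φ1→X0] = [T, T, T, T]
r2 m[φ1→X2] = [T, T, T, T]
r2 m[φ2→X14] = [T, T, T, T]
r2 m[φ2→X0] = [T, T, T, T]
r2 m[φ3→X2] = [T, T, T, T]
r2 m[φ3→X12] = [T, T, T, T]
r2 m[φ4→X14] = [F, T, T, T]
r2 m[φ4→X15] = [T, T, T, T]
r2 m[φ5→X4] = [T, T, T, T]
r2 m[φ5→X0] = [T, T, T, T]
r2 m[φ6→X11] = [T, T, T, T]
r2 m[φ6→X13] = [T, T, T, T]
r2 m[φ7→X7] = [T, T, T, T]
r2 m[φ7→X0] = [T, T, T, T]
r2 m[φ8→X13] = [T, T, T, F]
r2 m[X11→φ0] = [T, T, T, T]
r2 m[X11→φ6] = [F, T, T, T]
r2 m[X13→φ6] = [T, T, T, F]
r2 m[X13→φ8] = [T, T, T, T]
r2 m[X14→φ2] = [F, T, T, T]
r2 m[X14→φ4] = [T, T, T, T]
r2 m[X4→φ5] = [T, T, T, T]
r2 m[X7→φ7] = [T, T, T, T]
r2 m[X0→φ0] = [T, T, T, T]
r2 m[X0→φ1] = [T, T, T, T]
r2 m[X0→φ2] = [T, T, T, T]
r2 m[X0→φ5] = [T, T, T, T]
r2 m[X0→φ7] = [T, T, T, T]
r2 m[X15→φ4] = [T, T, T, T]
r2 m[X2→φ1] = [T, T, T, T]
r2 m[X2→φ3] = [T, T, T, T]
r2 m[X12→φ3] = [T, T, T, T]
r3 m[φ0→X11] = [F, T, T, T]
r3 m[φ0→X0] = [T, T, T, T]
r3 m[φ1→X0] = [T, T, T, T]
r3 m[φ1→X2] = [T, T, T, T]
r3 m[φ2→X14] = [T, T, T, T]
r3 m[φ2→X0] = [T, T, T, T]
r3 m[φ3→X2] = [T, T, T, T]
r3 m[φ3→X12] = [T, T, T, T]
r3 m[φ4→X14] = [F, T, T, T]
r3 m[φ4→X15] = [T, T, T, T]
r3 m[φ5→X4] = [T, T, T, T]
r3 m[φ5→X0] = [T, T, T, T]
r3 m[φ6→X11] = [T, T, T, T]
r3 m[φ6→X13] = [T, T, T, T]
r3 m[φ7→X7] = [T, T, T, T]
r3 m[φ7→X0] = [T, T, T, T]
r3 m[φ8→X13] = [T, T, T, F]
r3 m[X11→φ0] = [T, T, T, T]
r3 m[X11→φ6] = [F, T, T, T]
r3 m[X13→φ6] = [T, T, T, F]
r3 m[X13→φ8] = [T, T, T, T]
r3 m[X14→φ2] = [F, T, T, T]
r3 m[X14→φ4] = [T, T, T, T]
r3 m[X4→φ5] = [T, T, T, T]
r3 m[X7→φ7] = [T, T, T, T]
r3 m[X0→φ0] = [T, T, T, T]
r3 m[X0→φ1] = [T, T, T, T]
r3 m[X0→φ2] = [T, T, T, T]
r3 m[X0→φ5] = [T, T, T, T]
r3 m[X0→φ7] = [T, T, T, T]
r3 m[X15→φ4] = [T, T, T, T]
r3 m[X2→φ1] = [T, T, T, T]
r3 m[X2→φ3] = [T, T, T, T]
r3 m[X12→φ3] = [T, T, T, T]
fixed point reached at round 3
b[X14] = ⊗ incoming = [F, T, T, T]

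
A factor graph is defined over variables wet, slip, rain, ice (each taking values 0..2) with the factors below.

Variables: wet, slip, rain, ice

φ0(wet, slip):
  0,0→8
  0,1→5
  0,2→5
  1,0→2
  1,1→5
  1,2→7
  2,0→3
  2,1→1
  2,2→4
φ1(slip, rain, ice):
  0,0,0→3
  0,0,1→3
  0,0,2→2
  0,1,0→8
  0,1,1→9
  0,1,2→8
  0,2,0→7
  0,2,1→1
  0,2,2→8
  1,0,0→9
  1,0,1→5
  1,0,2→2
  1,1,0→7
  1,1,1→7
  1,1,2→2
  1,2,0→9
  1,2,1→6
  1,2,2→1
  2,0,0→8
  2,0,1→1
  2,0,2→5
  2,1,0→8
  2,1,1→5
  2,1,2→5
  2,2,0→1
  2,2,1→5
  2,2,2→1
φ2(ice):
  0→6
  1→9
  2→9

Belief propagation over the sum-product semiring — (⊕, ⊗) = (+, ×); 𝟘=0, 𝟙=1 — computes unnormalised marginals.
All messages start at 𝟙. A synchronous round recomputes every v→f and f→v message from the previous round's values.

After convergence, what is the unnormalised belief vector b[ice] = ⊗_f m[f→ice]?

b[ice] = [4686, 4887, 4185]

init: all messages = 𝟙 over 3 values
r1 m[φ0→wet] = [18, 14, 8]
r1 m[φ0→slip] = [13, 11, 16]
r1 m[φ1→slip] = [49, 48, 39]
r1 m[φ1→rain] = [38, 59, 39]
r1 m[φ1→ice] = [60, 42, 34]
r1 m[φ2→ice] = [6, 9, 9]
r1 m[wet→φ0] = [1, 1, 1]
r1 m[slip→φ0] = [1, 1, 1]
r1 m[slip→φ1] = [1, 1, 1]
r1 m[rain→φ1] = [1, 1, 1]
r1 m[ice→φ1] = [1, 1, 1]
r1 m[ice→φ2] = [1, 1, 1]
r2 m[φ0→wet] = [18, 14, 8]
r2 m[φ0→slip] = [13, 11, 16]
r2 m[φ1→slip] = [49, 48, 39]
r2 m[φ1→rain] = [38, 59, 39]
r2 m[φ1→ice] = [60, 42, 34]
r2 m[φ2→ice] = [6, 9, 9]
r2 m[wet→φ0] = [1, 1, 1]
r2 m[slip→φ0] = [49, 48, 39]
r2 m[slip→φ1] = [13, 11, 16]
r2 m[rain→φ1] = [1, 1, 1]
r2 m[ice→φ1] = [6, 9, 9]
r2 m[ice→φ2] = [60, 42, 34]
r3 m[φ0→wet] = [827, 611, 351]
r3 m[φ0→slip] = [13, 11, 16]
r3 m[φ1→slip] = [387, 357, 300]
r3 m[φ1→rain] = [3738, 6174, 3846]
r3 m[φ1→ice] = [781, 543, 465]
r3 m[φ2→ice] = [6, 9, 9]
r3 m[wet→φ0] = [1, 1, 1]
r3 m[slip→φ0] = [49, 48, 39]
r3 m[slip→φ1] = [13, 11, 16]
r3 m[rain→φ1] = [1, 1, 1]
r3 m[ice→φ1] = [6, 9, 9]
r3 m[ice→φ2] = [60, 42, 34]
r4 m[φ0→wet] = [827, 611, 351]
r4 m[φ0→slip] = [13, 11, 16]
r4 m[φ1→slip] = [387, 357, 300]
r4 m[φ1→rain] = [3738, 6174, 3846]
r4 m[φ1→ice] = [781, 543, 465]
r4 m[φ2→ice] = [6, 9, 9]
r4 m[wet→φ0] = [1, 1, 1]
r4 m[slip→φ0] = [387, 357, 300]
r4 m[slip→φ1] = [13, 11, 16]
r4 m[rain→φ1] = [1, 1, 1]
r4 m[ice→φ1] = [6, 9, 9]
r4 m[ice→φ2] = [781, 543, 465]
r5 m[φ0→wet] = [6381, 4659, 2718]
r5 m[φ0→slip] = [13, 11, 16]
r5 m[φ1→slip] = [387, 357, 300]
r5 m[φ1→rain] = [3738, 6174, 3846]
r5 m[φ1→ice] = [781, 543, 465]
r5 m[φ2→ice] = [6, 9, 9]
r5 m[wet→φ0] = [1, 1, 1]
r5 m[slip→φ0] = [387, 357, 300]
r5 m[slip→φ1] = [13, 11, 16]
r5 m[rain→φ1] = [1, 1, 1]
r5 m[ice→φ1] = [6, 9, 9]
r5 m[ice→φ2] = [781, 543, 465]
r6 m[φ0→wet] = [6381, 4659, 2718]
r6 m[φ0→slip] = [13, 11, 16]
r6 m[φ1→slip] = [387, 357, 300]
r6 m[φ1→rain] = [3738, 6174, 3846]
r6 m[φ1→ice] = [781, 543, 465]
r6 m[φ2→ice] = [6, 9, 9]
r6 m[wet→φ0] = [1, 1, 1]
r6 m[slip→φ0] = [387, 357, 300]
r6 m[slip→φ1] = [13, 11, 16]
r6 m[rain→φ1] = [1, 1, 1]
r6 m[ice→φ1] = [6, 9, 9]
r6 m[ice→φ2] = [781, 543, 465]
fixed point reached at round 6
b[ice] = ⊗ incoming = [4686, 4887, 4185]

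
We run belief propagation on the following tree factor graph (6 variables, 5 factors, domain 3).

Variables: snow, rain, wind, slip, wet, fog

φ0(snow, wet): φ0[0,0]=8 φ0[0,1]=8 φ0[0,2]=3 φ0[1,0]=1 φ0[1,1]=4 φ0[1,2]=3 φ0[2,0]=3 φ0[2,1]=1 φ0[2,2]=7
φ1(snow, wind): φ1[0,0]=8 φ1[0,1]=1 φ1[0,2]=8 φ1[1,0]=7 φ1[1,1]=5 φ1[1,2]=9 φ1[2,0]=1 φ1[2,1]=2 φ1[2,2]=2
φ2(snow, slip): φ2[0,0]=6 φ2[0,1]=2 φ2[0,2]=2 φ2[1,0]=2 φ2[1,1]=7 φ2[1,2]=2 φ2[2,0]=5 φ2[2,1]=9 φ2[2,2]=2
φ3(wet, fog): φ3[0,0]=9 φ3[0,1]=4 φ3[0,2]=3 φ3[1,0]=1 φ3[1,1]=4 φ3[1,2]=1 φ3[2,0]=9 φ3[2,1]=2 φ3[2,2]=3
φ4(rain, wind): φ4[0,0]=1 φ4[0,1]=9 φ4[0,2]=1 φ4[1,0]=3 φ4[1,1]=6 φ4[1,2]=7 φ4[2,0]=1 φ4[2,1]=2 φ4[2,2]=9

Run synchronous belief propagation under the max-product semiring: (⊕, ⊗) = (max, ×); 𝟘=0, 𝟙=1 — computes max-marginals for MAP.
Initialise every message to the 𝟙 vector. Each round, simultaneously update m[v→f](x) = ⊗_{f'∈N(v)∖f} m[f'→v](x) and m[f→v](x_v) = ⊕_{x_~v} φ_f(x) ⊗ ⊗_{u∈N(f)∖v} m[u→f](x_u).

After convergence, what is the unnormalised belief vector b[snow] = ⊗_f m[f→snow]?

b[snow] = [31104, 15309, 10206]

init: all messages = 𝟙 over 3 values
r1 m[φ0→snow] = [8, 4, 7]
r1 m[φ0→wet] = [8, 8, 7]
r1 m[φ1→snow] = [8, 9, 2]
r1 m[φ1→wind] = [8, 5, 9]
r1 m[φ2→snow] = [6, 7, 9]
r1 m[φ2→slip] = [6, 9, 2]
r1 m[φ3→wet] = [9, 4, 9]
r1 m[φ3→fog] = [9, 4, 3]
r1 m[φ4→rain] = [9, 7, 9]
r1 m[φ4→wind] = [3, 9, 9]
r1 m[snow→φ0] = [1, 1, 1]
r1 m[snow→φ1] = [1, 1, 1]
r1 m[snow→φ2] = [1, 1, 1]
r1 m[rain→φ4] = [1, 1, 1]
r1 m[wind→φ1] = [1, 1, 1]
r1 m[wind→φ4] = [1, 1, 1]
r1 m[slip→φ2] = [1, 1, 1]
r1 m[wet→φ0] = [1, 1, 1]
r1 m[wet→φ3] = [1, 1, 1]
r1 m[fog→φ3] = [1, 1, 1]
r2 m[φ0→snow] = [8, 4, 7]
r2 m[φ0→wet] = [8, 8, 7]
r2 m[φ1→snow] = [8, 9, 2]
r2 m[φ1→wind] = [8, 5, 9]
r2 m[φ2→snow] = [6, 7, 9]
r2 m[φ2→slip] = [6, 9, 2]
r2 m[φ3→wet] = [9, 4, 9]
r2 m[φ3→fog] = [9, 4, 3]
r2 m[φ4→rain] = [9, 7, 9]
r2 m[φ4→wind] = [3, 9, 9]
r2 m[snow→φ0] = [48, 63, 18]
r2 m[snow→φ1] = [48, 28, 63]
r2 m[snow→φ2] = [64, 36, 14]
r2 m[rain→φ4] = [1, 1, 1]
r2 m[wind→φ1] = [3, 9, 9]
r2 m[wind→φ4] = [8, 5, 9]
r2 m[slip→φ2] = [1, 1, 1]
r2 m[wet→φ0] = [9, 4, 9]
r2 m[wet→φ3] = [8, 8, 7]
r2 m[fog→φ3] = [1, 1, 1]
r3 m[φ0→snow] = [72, 27, 63]
r3 m[φ0→wet] = [384, 384, 189]
r3 m[φ1→snow] = [72, 81, 18]
r3 m[φ1→wind] = [384, 140, 384]
r3 m[φ2→snow] = [6, 7, 9]
r3 m[φ2→slip] = [384, 252, 128]
r3 m[φ3→wet] = [9, 4, 9]
r3 m[φ3→fog] = [72, 32, 24]
r3 m[φ4→rain] = [45, 63, 81]
r3 m[φ4→wind] = [3, 9, 9]
r3 m[snow→φ0] = [48, 63, 18]
r3 m[snow→φ1] = [48, 28, 63]
r3 m[snow→φ2] = [64, 36, 14]
r3 m[rain→φ4] = [1, 1, 1]
r3 m[wind→φ1] = [3, 9, 9]
r3 m[wind→φ4] = [8, 5, 9]
r3 m[slip→φ2] = [1, 1, 1]
r3 m[wet→φ0] = [9, 4, 9]
r3 m[wet→φ3] = [8, 8, 7]
r3 m[fog→φ3] = [1, 1, 1]
r4 m[φ0→snow] = [72, 27, 63]
r4 m[φ0→wet] = [384, 384, 189]
r4 m[φ1→snow] = [72, 81, 18]
r4 m[φ1→wind] = [384, 140, 384]
r4 m[φ2→snow] = [6, 7, 9]
r4 m[φ2→slip] = [384, 252, 128]
r4 m[φ3→wet] = [9, 4, 9]
r4 m[φ3→fog] = [72, 32, 24]
r4 m[φ4→rain] = [45, 63, 81]
r4 m[φ4→wind] = [3, 9, 9]
r4 m[snow→φ0] = [432, 567, 162]
r4 m[snow→φ1] = [432, 189, 567]
r4 m[snow→φ2] = [5184, 2187, 1134]
r4 m[rain→φ4] = [1, 1, 1]
r4 m[wind→φ1] = [3, 9, 9]
r4 m[wind→φ4] = [384, 140, 384]
r4 m[slip→φ2] = [1, 1, 1]
r4 m[wet→φ0] = [9, 4, 9]
r4 m[wet→φ3] = [384, 384, 189]
r4 m[fog→φ3] = [1, 1, 1]
r5 m[φ0→snow] = [72, 27, 63]
r5 m[φ0→wet] = [3456, 3456, 1701]
r5 m[φ1→snow] = [72, 81, 18]
r5 m[φ1→wind] = [3456, 1134, 3456]
r5 m[φ2→snow] = [6, 7, 9]
r5 m[φ2→slip] = [31104, 15309, 10368]
r5 m[φ3→wet] = [9, 4, 9]
r5 m[φ3→fog] = [3456, 1536, 1152]
r5 m[φ4→rain] = [1260, 2688, 3456]
r5 m[φ4→wind] = [3, 9, 9]
r5 m[snow→φ0] = [432, 567, 162]
r5 m[snow→φ1] = [432, 189, 567]
r5 m[snow→φ2] = [5184, 2187, 1134]
r5 m[rain→φ4] = [1, 1, 1]
r5 m[wind→φ1] = [3, 9, 9]
r5 m[wind→φ4] = [384, 140, 384]
r5 m[slip→φ2] = [1, 1, 1]
r5 m[wet→φ0] = [9, 4, 9]
r5 m[wet→φ3] = [384, 384, 189]
r5 m[fog→φ3] = [1, 1, 1]
r6 m[φ0→snow] = [72, 27, 63]
r6 m[φ0→wet] = [3456, 3456, 1701]
r6 m[φ1→snow] = [72, 81, 18]
r6 m[φ1→wind] = [3456, 1134, 3456]
r6 m[φ2→snow] = [6, 7, 9]
r6 m[φ2→slip] = [31104, 15309, 10368]
r6 m[φ3→wet] = [9, 4, 9]
r6 m[φ3→fog] = [3456, 1536, 1152]
r6 m[φ4→rain] = [1260, 2688, 3456]
r6 m[φ4→wind] = [3, 9, 9]
r6 m[snow→φ0] = [432, 567, 162]
r6 m[snow→φ1] = [432, 189, 567]
r6 m[snow→φ2] = [5184, 2187, 1134]
r6 m[rain→φ4] = [1, 1, 1]
r6 m[wind→φ1] = [3, 9, 9]
r6 m[wind→φ4] = [3456, 1134, 3456]
r6 m[slip→φ2] = [1, 1, 1]
r6 m[wet→φ0] = [9, 4, 9]
r6 m[wet→φ3] = [3456, 3456, 1701]
r6 m[fog→φ3] = [1, 1, 1]
r7 m[φ0→snow] = [72, 27, 63]
r7 m[φ0→wet] = [3456, 3456, 1701]
r7 m[φ1→snow] = [72, 81, 18]
r7 m[φ1→wind] = [3456, 1134, 3456]
r7 m[φ2→snow] = [6, 7, 9]
r7 m[φ2→slip] = [31104, 15309, 10368]
r7 m[φ3→wet] = [9, 4, 9]
r7 m[φ3→fog] = [31104, 13824, 10368]
r7 m[φ4→rain] = [10206, 24192, 31104]
r7 m[φ4→wind] = [3, 9, 9]
r7 m[snow→φ0] = [432, 567, 162]
r7 m[snow→φ1] = [432, 189, 567]
r7 m[snow→φ2] = [5184, 2187, 1134]
r7 m[rain→φ4] = [1, 1, 1]
r7 m[wind→φ1] = [3, 9, 9]
r7 m[wind→φ4] = [3456, 1134, 3456]
r7 m[slip→φ2] = [1, 1, 1]
r7 m[wet→φ0] = [9, 4, 9]
r7 m[wet→φ3] = [3456, 3456, 1701]
r7 m[fog→φ3] = [1, 1, 1]
r8 m[φ0→snow] = [72, 27, 63]
r8 m[φ0→wet] = [3456, 3456, 1701]
r8 m[φ1→snow] = [72, 81, 18]
r8 m[φ1→wind] = [3456, 1134, 3456]
r8 m[φ2→snow] = [6, 7, 9]
r8 m[φ2→slip] = [31104, 15309, 10368]
r8 m[φ3→wet] = [9, 4, 9]
r8 m[φ3→fog] = [31104, 13824, 10368]
r8 m[φ4→rain] = [10206, 24192, 31104]
r8 m[φ4→wind] = [3, 9, 9]
r8 m[snow→φ0] = [432, 567, 162]
r8 m[snow→φ1] = [432, 189, 567]
r8 m[snow→φ2] = [5184, 2187, 1134]
r8 m[rain→φ4] = [1, 1, 1]
r8 m[wind→φ1] = [3, 9, 9]
r8 m[wind→φ4] = [3456, 1134, 3456]
r8 m[slip→φ2] = [1, 1, 1]
r8 m[wet→φ0] = [9, 4, 9]
r8 m[wet→φ3] = [3456, 3456, 1701]
r8 m[fog→φ3] = [1, 1, 1]
fixed point reached at round 8
b[snow] = ⊗ incoming = [31104, 15309, 10206]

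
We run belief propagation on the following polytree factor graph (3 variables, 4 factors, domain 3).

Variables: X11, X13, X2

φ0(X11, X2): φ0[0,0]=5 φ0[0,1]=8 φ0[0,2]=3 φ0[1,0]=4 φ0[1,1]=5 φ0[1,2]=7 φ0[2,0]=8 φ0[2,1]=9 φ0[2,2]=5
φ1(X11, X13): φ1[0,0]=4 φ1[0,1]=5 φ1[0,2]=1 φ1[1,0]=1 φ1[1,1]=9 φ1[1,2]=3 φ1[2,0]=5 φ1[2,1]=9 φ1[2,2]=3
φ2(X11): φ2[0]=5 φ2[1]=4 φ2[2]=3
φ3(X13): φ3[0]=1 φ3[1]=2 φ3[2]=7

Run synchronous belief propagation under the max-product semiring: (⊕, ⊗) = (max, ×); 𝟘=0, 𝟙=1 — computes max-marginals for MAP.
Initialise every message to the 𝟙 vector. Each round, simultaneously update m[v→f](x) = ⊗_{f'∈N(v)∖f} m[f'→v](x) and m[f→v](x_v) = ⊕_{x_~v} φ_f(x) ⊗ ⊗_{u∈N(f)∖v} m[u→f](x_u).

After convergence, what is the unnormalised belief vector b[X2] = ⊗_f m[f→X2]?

b[X2] = [504, 567, 588]

init: all messages = 𝟙 over 3 values
r1 m[φ0→X11] = [8, 7, 9]
r1 m[φ0→X2] = [8, 9, 7]
r1 m[φ1→X11] = [5, 9, 9]
r1 m[φ1→X13] = [5, 9, 3]
r1 m[φ2→X11] = [5, 4, 3]
r1 m[φ3→X13] = [1, 2, 7]
r1 m[X11→φ0] = [1, 1, 1]
r1 m[X11→φ1] = [1, 1, 1]
r1 m[X11→φ2] = [1, 1, 1]
r1 m[X13→φ1] = [1, 1, 1]
r1 m[X13→φ3] = [1, 1, 1]
r1 m[X2→φ0] = [1, 1, 1]
r2 m[φ0→X11] = [8, 7, 9]
r2 m[φ0→X2] = [8, 9, 7]
r2 m[φ1→X11] = [5, 9, 9]
r2 m[φ1→X13] = [5, 9, 3]
r2 m[φ2→X11] = [5, 4, 3]
r2 m[φ3→X13] = [1, 2, 7]
r2 m[X11→φ0] = [25, 36, 27]
r2 m[X11→φ1] = [40, 28, 27]
r2 m[X11→φ2] = [40, 63, 81]
r2 m[X13→φ1] = [1, 2, 7]
r2 m[X13→φ3] = [5, 9, 3]
r2 m[X2→φ0] = [1, 1, 1]
r3 m[φ0→X11] = [8, 7, 9]
r3 m[φ0→X2] = [216, 243, 252]
r3 m[φ1→X11] = [10, 21, 21]
r3 m[φ1→X13] = [160, 252, 84]
r3 m[φ2→X11] = [5, 4, 3]
r3 m[φ3→X13] = [1, 2, 7]
r3 m[X11→φ0] = [25, 36, 27]
r3 m[X11→φ1] = [40, 28, 27]
r3 m[X11→φ2] = [40, 63, 81]
r3 m[X13→φ1] = [1, 2, 7]
r3 m[X13→φ3] = [5, 9, 3]
r3 m[X2→φ0] = [1, 1, 1]
r4 m[φ0→X11] = [8, 7, 9]
r4 m[φ0→X2] = [216, 243, 252]
r4 m[φ1→X11] = [10, 21, 21]
r4 m[φ1→X13] = [160, 252, 84]
r4 m[φ2→X11] = [5, 4, 3]
r4 m[φ3→X13] = [1, 2, 7]
r4 m[X11→φ0] = [50, 84, 63]
r4 m[X11→φ1] = [40, 28, 27]
r4 m[X11→φ2] = [80, 147, 189]
r4 m[X13→φ1] = [1, 2, 7]
r4 m[X13→φ3] = [160, 252, 84]
r4 m[X2→φ0] = [1, 1, 1]
r5 m[φ0→X11] = [8, 7, 9]
r5 m[φ0→X2] = [504, 567, 588]
r5 m[φ1→X11] = [10, 21, 21]
r5 m[φ1→X13] = [160, 252, 84]
r5 m[φ2→X11] = [5, 4, 3]
r5 m[φ3→X13] = [1, 2, 7]
r5 m[X11→φ0] = [50, 84, 63]
r5 m[X11→φ1] = [40, 28, 27]
r5 m[X11→φ2] = [80, 147, 189]
r5 m[X13→φ1] = [1, 2, 7]
r5 m[X13→φ3] = [160, 252, 84]
r5 m[X2→φ0] = [1, 1, 1]
r6 m[φ0→X11] = [8, 7, 9]
r6 m[φ0→X2] = [504, 567, 588]
r6 m[φ1→X11] = [10, 21, 21]
r6 m[φ1→X13] = [160, 252, 84]
r6 m[φ2→X11] = [5, 4, 3]
r6 m[φ3→X13] = [1, 2, 7]
r6 m[X11→φ0] = [50, 84, 63]
r6 m[X11→φ1] = [40, 28, 27]
r6 m[X11→φ2] = [80, 147, 189]
r6 m[X13→φ1] = [1, 2, 7]
r6 m[X13→φ3] = [160, 252, 84]
r6 m[X2→φ0] = [1, 1, 1]
fixed point reached at round 6
b[X2] = ⊗ incoming = [504, 567, 588]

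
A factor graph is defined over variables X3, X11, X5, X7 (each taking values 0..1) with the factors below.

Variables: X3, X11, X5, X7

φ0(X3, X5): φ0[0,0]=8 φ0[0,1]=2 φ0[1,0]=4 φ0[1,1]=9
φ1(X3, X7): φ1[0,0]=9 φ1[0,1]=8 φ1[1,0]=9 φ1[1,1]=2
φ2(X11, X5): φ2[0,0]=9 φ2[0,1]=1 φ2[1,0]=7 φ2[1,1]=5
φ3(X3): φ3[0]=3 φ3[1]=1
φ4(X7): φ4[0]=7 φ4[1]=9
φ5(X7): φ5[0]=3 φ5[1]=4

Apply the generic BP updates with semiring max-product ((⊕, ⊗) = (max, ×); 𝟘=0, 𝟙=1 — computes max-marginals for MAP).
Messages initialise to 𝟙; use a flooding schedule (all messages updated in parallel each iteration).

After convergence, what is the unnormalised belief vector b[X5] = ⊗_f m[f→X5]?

init: all messages = 𝟙 over 2 values
r1 m[φ0→X3] = [8, 9]
r1 m[φ0→X5] = [8, 9]
r1 m[φ1→X3] = [9, 9]
r1 m[φ1→X7] = [9, 8]
r1 m[φ2→X11] = [9, 7]
r1 m[φ2→X5] = [9, 5]
r1 m[φ3→X3] = [3, 1]
r1 m[φ4→X7] = [7, 9]
r1 m[φ5→X7] = [3, 4]
r1 m[X3→φ0] = [1, 1]
r1 m[X3→φ1] = [1, 1]
r1 m[X3→φ3] = [1, 1]
r1 m[X11→φ2] = [1, 1]
r1 m[X5→φ0] = [1, 1]
r1 m[X5→φ2] = [1, 1]
r1 m[X7→φ1] = [1, 1]
r1 m[X7→φ4] = [1, 1]
r1 m[X7→φ5] = [1, 1]
r2 m[φ0→X3] = [8, 9]
r2 m[φ0→X5] = [8, 9]
r2 m[φ1→X3] = [9, 9]
r2 m[φ1→X7] = [9, 8]
r2 m[φ2→X11] = [9, 7]
r2 m[φ2→X5] = [9, 5]
r2 m[φ3→X3] = [3, 1]
r2 m[φ4→X7] = [7, 9]
r2 m[φ5→X7] = [3, 4]
r2 m[X3→φ0] = [27, 9]
r2 m[X3→φ1] = [24, 9]
r2 m[X3→φ3] = [72, 81]
r2 m[X11→φ2] = [1, 1]
r2 m[X5→φ0] = [9, 5]
r2 m[X5→φ2] = [8, 9]
r2 m[X7→φ1] = [21, 36]
r2 m[X7→φ4] = [27, 32]
r2 m[X7→φ5] = [63, 72]
r3 m[φ0→X3] = [72, 45]
r3 m[φ0→X5] = [216, 81]
r3 m[φ1→X3] = [288, 189]
r3 m[φ1→X7] = [216, 192]
r3 m[φ2→X11] = [72, 56]
r3 m[φ2→X5] = [9, 5]
r3 m[φ3→X3] = [3, 1]
r3 m[φ4→X7] = [7, 9]
r3 m[φ5→X7] = [3, 4]
r3 m[X3→φ0] = [27, 9]
r3 m[X3→φ1] = [24, 9]
r3 m[X3→φ3] = [72, 81]
r3 m[X11→φ2] = [1, 1]
r3 m[X5→φ0] = [9, 5]
r3 m[X5→φ2] = [8, 9]
r3 m[X7→φ1] = [21, 36]
r3 m[X7→φ4] = [27, 32]
r3 m[X7→φ5] = [63, 72]
r4 m[φ0→X3] = [72, 45]
r4 m[φ0→X5] = [216, 81]
r4 m[φ1→X3] = [288, 189]
r4 m[φ1→X7] = [216, 192]
r4 m[φ2→X11] = [72, 56]
r4 m[φ2→X5] = [9, 5]
r4 m[φ3→X3] = [3, 1]
r4 m[φ4→X7] = [7, 9]
r4 m[φ5→X7] = [3, 4]
r4 m[X3→φ0] = [864, 189]
r4 m[X3→φ1] = [216, 45]
r4 m[X3→φ3] = [20736, 8505]
r4 m[X11→φ2] = [1, 1]
r4 m[X5→φ0] = [9, 5]
r4 m[X5→φ2] = [216, 81]
r4 m[X7→φ1] = [21, 36]
r4 m[X7→φ4] = [648, 768]
r4 m[X7→φ5] = [1512, 1728]
r5 m[φ0→X3] = [72, 45]
r5 m[φ0→X5] = [6912, 1728]
r5 m[φ1→X3] = [288, 189]
r5 m[φ1→X7] = [1944, 1728]
r5 m[φ2→X11] = [1944, 1512]
r5 m[φ2→X5] = [9, 5]
r5 m[φ3→X3] = [3, 1]
r5 m[φ4→X7] = [7, 9]
r5 m[φ5→X7] = [3, 4]
r5 m[X3→φ0] = [864, 189]
r5 m[X3→φ1] = [216, 45]
r5 m[X3→φ3] = [20736, 8505]
r5 m[X11→φ2] = [1, 1]
r5 m[X5→φ0] = [9, 5]
r5 m[X5→φ2] = [216, 81]
r5 m[X7→φ1] = [21, 36]
r5 m[X7→φ4] = [648, 768]
r5 m[X7→φ5] = [1512, 1728]
r6 m[φ0→X3] = [72, 45]
r6 m[φ0→X5] = [6912, 1728]
r6 m[φ1→X3] = [288, 189]
r6 m[φ1→X7] = [1944, 1728]
r6 m[φ2→X11] = [1944, 1512]
r6 m[φ2→X5] = [9, 5]
r6 m[φ3→X3] = [3, 1]
r6 m[φ4→X7] = [7, 9]
r6 m[φ5→X7] = [3, 4]
r6 m[X3→φ0] = [864, 189]
r6 m[X3→φ1] = [216, 45]
r6 m[X3→φ3] = [20736, 8505]
r6 m[X11→φ2] = [1, 1]
r6 m[X5→φ0] = [9, 5]
r6 m[X5→φ2] = [6912, 1728]
r6 m[X7→φ1] = [21, 36]
r6 m[X7→φ4] = [5832, 6912]
r6 m[X7→φ5] = [13608, 15552]
r7 m[φ0→X3] = [72, 45]
r7 m[φ0→X5] = [6912, 1728]
r7 m[φ1→X3] = [288, 189]
r7 m[φ1→X7] = [1944, 1728]
r7 m[φ2→X11] = [62208, 48384]
r7 m[φ2→X5] = [9, 5]
r7 m[φ3→X3] = [3, 1]
r7 m[φ4→X7] = [7, 9]
r7 m[φ5→X7] = [3, 4]
r7 m[X3→φ0] = [864, 189]
r7 m[X3→φ1] = [216, 45]
r7 m[X3→φ3] = [20736, 8505]
r7 m[X11→φ2] = [1, 1]
r7 m[X5→φ0] = [9, 5]
r7 m[X5→φ2] = [6912, 1728]
r7 m[X7→φ1] = [21, 36]
r7 m[X7→φ4] = [5832, 6912]
r7 m[X7→φ5] = [13608, 15552]
r8 m[φ0→X3] = [72, 45]
r8 m[φ0→X5] = [6912, 1728]
r8 m[φ1→X3] = [288, 189]
r8 m[φ1→X7] = [1944, 1728]
r8 m[φ2→X11] = [62208, 48384]
r8 m[φ2→X5] = [9, 5]
r8 m[φ3→X3] = [3, 1]
r8 m[φ4→X7] = [7, 9]
r8 m[φ5→X7] = [3, 4]
r8 m[X3→φ0] = [864, 189]
r8 m[X3→φ1] = [216, 45]
r8 m[X3→φ3] = [20736, 8505]
r8 m[X11→φ2] = [1, 1]
r8 m[X5→φ0] = [9, 5]
r8 m[X5→φ2] = [6912, 1728]
r8 m[X7→φ1] = [21, 36]
r8 m[X7→φ4] = [5832, 6912]
r8 m[X7→φ5] = [13608, 15552]
fixed point reached at round 8
b[X5] = ⊗ incoming = [62208, 8640]

b[X5] = [62208, 8640]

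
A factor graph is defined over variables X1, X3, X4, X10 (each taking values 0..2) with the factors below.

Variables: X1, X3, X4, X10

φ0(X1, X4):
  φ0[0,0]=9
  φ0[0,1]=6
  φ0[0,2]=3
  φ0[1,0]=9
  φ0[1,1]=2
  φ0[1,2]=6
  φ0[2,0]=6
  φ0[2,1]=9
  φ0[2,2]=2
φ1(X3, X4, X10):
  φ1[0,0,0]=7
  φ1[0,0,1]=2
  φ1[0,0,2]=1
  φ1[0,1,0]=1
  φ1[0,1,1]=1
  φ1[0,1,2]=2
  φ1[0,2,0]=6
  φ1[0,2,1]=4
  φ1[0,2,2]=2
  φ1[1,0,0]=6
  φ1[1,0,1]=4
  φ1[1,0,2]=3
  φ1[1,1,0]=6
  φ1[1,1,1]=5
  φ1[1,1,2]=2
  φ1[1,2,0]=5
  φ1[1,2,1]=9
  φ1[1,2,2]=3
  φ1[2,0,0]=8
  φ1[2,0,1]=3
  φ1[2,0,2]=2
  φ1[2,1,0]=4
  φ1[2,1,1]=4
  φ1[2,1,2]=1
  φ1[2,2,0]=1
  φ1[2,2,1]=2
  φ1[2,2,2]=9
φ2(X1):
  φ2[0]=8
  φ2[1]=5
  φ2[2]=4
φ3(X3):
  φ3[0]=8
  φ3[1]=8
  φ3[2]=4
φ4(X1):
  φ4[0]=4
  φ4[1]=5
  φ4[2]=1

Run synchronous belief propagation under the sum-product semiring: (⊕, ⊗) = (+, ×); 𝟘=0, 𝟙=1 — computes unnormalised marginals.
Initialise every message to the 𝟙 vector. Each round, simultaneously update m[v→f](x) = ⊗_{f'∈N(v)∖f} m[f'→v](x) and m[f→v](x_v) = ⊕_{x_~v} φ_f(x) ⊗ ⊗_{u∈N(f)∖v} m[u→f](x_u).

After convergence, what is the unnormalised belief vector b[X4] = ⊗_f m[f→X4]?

b[X4] = [126732, 47816, 71120]

init: all messages = 𝟙 over 3 values
r1 m[φ0→X1] = [18, 17, 17]
r1 m[φ0→X4] = [24, 17, 11]
r1 m[φ1→X3] = [26, 43, 34]
r1 m[φ1→X4] = [36, 26, 41]
r1 m[φ1→X10] = [44, 34, 25]
r1 m[φ2→X1] = [8, 5, 4]
r1 m[φ3→X3] = [8, 8, 4]
r1 m[φ4→X1] = [4, 5, 1]
r1 m[X1→φ0] = [1, 1, 1]
r1 m[X1→φ2] = [1, 1, 1]
r1 m[X1→φ4] = [1, 1, 1]
r1 m[X3→φ1] = [1, 1, 1]
r1 m[X3→φ3] = [1, 1, 1]
r1 m[X4→φ0] = [1, 1, 1]
r1 m[X4→φ1] = [1, 1, 1]
r1 m[X10→φ1] = [1, 1, 1]
r2 m[φ0→X1] = [18, 17, 17]
r2 m[φ0→X4] = [24, 17, 11]
r2 m[φ1→X3] = [26, 43, 34]
r2 m[φ1→X4] = [36, 26, 41]
r2 m[φ1→X10] = [44, 34, 25]
r2 m[φ2→X1] = [8, 5, 4]
r2 m[φ3→X3] = [8, 8, 4]
r2 m[φ4→X1] = [4, 5, 1]
r2 m[X1→φ0] = [32, 25, 4]
r2 m[X1→φ2] = [72, 85, 17]
r2 m[X1→φ4] = [144, 85, 68]
r2 m[X3→φ1] = [8, 8, 4]
r2 m[X3→φ3] = [26, 43, 34]
r2 m[X4→φ0] = [36, 26, 41]
r2 m[X4→φ1] = [24, 17, 11]
r2 m[X10→φ1] = [1, 1, 1]
r3 m[φ0→X1] = [603, 622, 532]
r3 m[φ0→X4] = [537, 278, 254]
r3 m[φ1→X3] = [440, 720, 597]
r3 m[φ1→X4] = [236, 172, 280]
r3 m[φ1→X10] = [5500, 3760, 2408]
r3 m[φ2→X1] = [8, 5, 4]
r3 m[φ3→X3] = [8, 8, 4]
r3 m[φ4→X1] = [4, 5, 1]
r3 m[X1→φ0] = [32, 25, 4]
r3 m[X1→φ2] = [72, 85, 17]
r3 m[X1→φ4] = [144, 85, 68]
r3 m[X3→φ1] = [8, 8, 4]
r3 m[X3→φ3] = [26, 43, 34]
r3 m[X4→φ0] = [36, 26, 41]
r3 m[X4→φ1] = [24, 17, 11]
r3 m[X10→φ1] = [1, 1, 1]
r4 m[φ0→X1] = [603, 622, 532]
r4 m[φ0→X4] = [537, 278, 254]
r4 m[φ1→X3] = [440, 720, 597]
r4 m[φ1→X4] = [236, 172, 280]
r4 m[φ1→X10] = [5500, 3760, 2408]
r4 m[φ2→X1] = [8, 5, 4]
r4 m[φ3→X3] = [8, 8, 4]
r4 m[φ4→X1] = [4, 5, 1]
r4 m[X1→φ0] = [32, 25, 4]
r4 m[X1→φ2] = [2412, 3110, 532]
r4 m[X1→φ4] = [4824, 3110, 2128]
r4 m[X3→φ1] = [8, 8, 4]
r4 m[X3→φ3] = [440, 720, 597]
r4 m[X4→φ0] = [236, 172, 280]
r4 m[X4→φ1] = [537, 278, 254]
r4 m[X10→φ1] = [1, 1, 1]
r5 m[φ0→X1] = [3996, 4148, 3524]
r5 m[φ0→X4] = [537, 278, 254]
r5 m[φ1→X3] = [9530, 14913, 12531]
r5 m[φ1→X4] = [236, 172, 280]
r5 m[φ1→X10] = [116416, 78460, 50792]
r5 m[φ2→X1] = [8, 5, 4]
r5 m[φ3→X3] = [8, 8, 4]
r5 m[φ4→X1] = [4, 5, 1]
r5 m[X1→φ0] = [32, 25, 4]
r5 m[X1→φ2] = [2412, 3110, 532]
r5 m[X1→φ4] = [4824, 3110, 2128]
r5 m[X3→φ1] = [8, 8, 4]
r5 m[X3→φ3] = [440, 720, 597]
r5 m[X4→φ0] = [236, 172, 280]
r5 m[X4→φ1] = [537, 278, 254]
r5 m[X10→φ1] = [1, 1, 1]
r6 m[φ0→X1] = [3996, 4148, 3524]
r6 m[φ0→X4] = [537, 278, 254]
r6 m[φ1→X3] = [9530, 14913, 12531]
r6 m[φ1→X4] = [236, 172, 280]
r6 m[φ1→X10] = [116416, 78460, 50792]
r6 m[φ2→X1] = [8, 5, 4]
r6 m[φ3→X3] = [8, 8, 4]
r6 m[φ4→X1] = [4, 5, 1]
r6 m[X1→φ0] = [32, 25, 4]
r6 m[X1→φ2] = [15984, 20740, 3524]
r6 m[X1→φ4] = [31968, 20740, 14096]
r6 m[X3→φ1] = [8, 8, 4]
r6 m[X3→φ3] = [9530, 14913, 12531]
r6 m[X4→φ0] = [236, 172, 280]
r6 m[X4→φ1] = [537, 278, 254]
r6 m[X10→φ1] = [1, 1, 1]
r7 m[φ0→X1] = [3996, 4148, 3524]
r7 m[φ0→X4] = [537, 278, 254]
r7 m[φ1→X3] = [9530, 14913, 12531]
r7 m[φ1→X4] = [236, 172, 280]
r7 m[φ1→X10] = [116416, 78460, 50792]
r7 m[φ2→X1] = [8, 5, 4]
r7 m[φ3→X3] = [8, 8, 4]
r7 m[φ4→X1] = [4, 5, 1]
r7 m[X1→φ0] = [32, 25, 4]
r7 m[X1→φ2] = [15984, 20740, 3524]
r7 m[X1→φ4] = [31968, 20740, 14096]
r7 m[X3→φ1] = [8, 8, 4]
r7 m[X3→φ3] = [9530, 14913, 12531]
r7 m[X4→φ0] = [236, 172, 280]
r7 m[X4→φ1] = [537, 278, 254]
r7 m[X10→φ1] = [1, 1, 1]
fixed point reached at round 7
b[X4] = ⊗ incoming = [126732, 47816, 71120]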